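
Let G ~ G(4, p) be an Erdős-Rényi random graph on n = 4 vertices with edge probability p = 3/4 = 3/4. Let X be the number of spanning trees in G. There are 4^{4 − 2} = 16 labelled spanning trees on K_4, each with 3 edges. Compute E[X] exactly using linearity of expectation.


K_4 has 4^{4 − 2} = 16 labelled spanning trees.
For each such spanning tree H, let X_H = 1 if all 3 edges of H are present in G. Then P[X_H = 1] = p^{3} = (3/4)^{3} = 27/64.
By linearity of expectation: E[X] = Σ_H E[X_H] = 16 · p^{3} = 16 · 27/64 = 27/4.
Numerically: E[X] ≈ 6.75.

E[X] = 16 · (3/4)^{3} = 27/4 ≈ 6.75.


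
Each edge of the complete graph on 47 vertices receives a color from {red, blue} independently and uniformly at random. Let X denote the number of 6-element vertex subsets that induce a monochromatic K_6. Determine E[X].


Let X = Σ_S X_S over the C(47, 6) = 10737573 subsets S of size 6, where X_S = 1 if the K_6 on S is monochromatic.
For a fixed S, the K_6 on S has C(6, 2) = 15 edges. P[all 15 edges red] = (1/2)^15, and likewise for blue, so P[monochromatic] = 2·(1/2)^15 = 2^{1 − 15} = 1/16384.
By linearity: E[X] = C(47, 6) · 2^{1 − 15} = 10737573 · 1/16384 = 10737573/16384.
Numerically: E[X] ≈ 655.369.

E[X] = C(47,6)·2^(1−C(6,2)) = 10737573/16384 ≈ 655.369.


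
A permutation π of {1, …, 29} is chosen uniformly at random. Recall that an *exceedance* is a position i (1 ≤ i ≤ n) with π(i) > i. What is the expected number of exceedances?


Write X = Σ_{i=1}^{29} X_i, where X_i = 1_{π(i) > i}.
For each fixed i, π(i) is uniform over {1, …, 29} (marginal of a uniform permutation), so P[π(i) > i] = (n − i)/n. Summing: Σ_{i=1}^{29} (n − i)/n = (0 + 1 + … + 28)/29 = 29(29 − 1)/(2·29) = (29 − 1)/2.
Hence E[X] = Σ_{i=1}^{29} (29 − i)/29 = 14 ≈ 14.00000.

E[X] = 14 = 14.00000.


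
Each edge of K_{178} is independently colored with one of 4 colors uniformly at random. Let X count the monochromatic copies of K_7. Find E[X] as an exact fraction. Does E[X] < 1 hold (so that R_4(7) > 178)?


E[X] = C(178, 7) · 4^{1 − 21} = 996867063280 · 4^{−20} = 996867063280/1099511627776.
As a reduced fraction: E[X] = 62304191455/68719476736 ≈ 0.90665.
Is E[X] < 1? YES.
Since E[X] < 1, there exists a 4-coloring of K_{178} with no monochromatic K_7; hence R_4(7) > 178.

E[X] = 62304191455/68719476736 ≈ 0.90665; E[X] < 1, so R_4(7) > 178.


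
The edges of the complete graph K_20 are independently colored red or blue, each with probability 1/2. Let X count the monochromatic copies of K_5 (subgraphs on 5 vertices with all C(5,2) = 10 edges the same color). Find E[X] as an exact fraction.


Let X = Σ_S X_S over the C(20, 5) = 15504 subsets S of size 5, where X_S = 1 if the K_5 on S is monochromatic.
For a fixed S, the K_5 on S has C(5, 2) = 10 edges. P[all 10 edges red] = (1/2)^10, and likewise for blue, so P[monochromatic] = 2·(1/2)^10 = 2^{1 − 10} = 1/512.
Summing: E[X] = C(20, 5) · 2^{1 − 10} = 15504 · 1/512 = 969/32.
Numerically: E[X] ≈ 30.281250.

E[X] = C(20,5)·2^(1−C(5,2)) = 969/32 ≈ 30.281250.


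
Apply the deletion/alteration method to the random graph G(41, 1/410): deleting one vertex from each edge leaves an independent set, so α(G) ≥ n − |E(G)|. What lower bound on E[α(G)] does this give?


E[|E(G)|] = C(41, 2)·p = 820 · (1/410) = 2.
E[α(G)] ≥ n − E[|E(G)|] = 41 − 2 = 39.
Numerically: ≈ 39.0000.
(This is only a lower bound; the true E[α(G)] may be larger.)

E[α(G)] ≥ 39 ≈ 39.0000.


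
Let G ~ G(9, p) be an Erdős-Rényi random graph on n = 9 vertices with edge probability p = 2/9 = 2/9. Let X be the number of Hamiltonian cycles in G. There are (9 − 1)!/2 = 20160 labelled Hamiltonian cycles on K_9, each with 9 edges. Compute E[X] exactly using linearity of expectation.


K_9 has (9 − 1)!/2 = 20160 labelled Hamiltonian cycles.
For each such Hamiltonian cycle H, let X_H = 1 if all 9 edges of H are present in G. Then P[X_H = 1] = p^{9} = (2/9)^{9} = 512/387420489.
Summing the indicators: E[X] = Σ_H E[X_H] = 20160 · p^{9} = 20160 · 512/387420489 = 1146880/43046721.
Numerically: E[X] ≈ 0.026643.

E[X] = 20160 · (2/9)^{9} = 1146880/43046721 ≈ 0.026643.


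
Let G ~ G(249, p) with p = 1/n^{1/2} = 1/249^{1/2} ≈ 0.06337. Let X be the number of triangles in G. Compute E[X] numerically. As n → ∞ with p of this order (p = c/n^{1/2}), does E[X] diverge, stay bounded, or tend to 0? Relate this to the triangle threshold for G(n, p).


Number of potential triangles: C(249, 3) = 2542124.
Each occurs with probability p³ ≈ (0.06337)³ ≈ 2.545077e-04.
By linearity: E[X] = C(249, 3)·p³ ≈ 2542124 · 2.545077e-04 ≈ 646.9902.
Since α = 1/2 < 1, p = c/n^{1/2} ≫ 1/n is above the triangle threshold p ~ 1/n. Asymptotically E[X] ~ (c³/6)·n^{3(1−α)} = (1³/6)·n^{1.5} → ∞; triangles are abundant w.h.p.

E[X] ≈ 646.9902; in regime p = Θ(1/n^{1/2}) E[X] diverges (above the triangle threshold p ~ 1/n).


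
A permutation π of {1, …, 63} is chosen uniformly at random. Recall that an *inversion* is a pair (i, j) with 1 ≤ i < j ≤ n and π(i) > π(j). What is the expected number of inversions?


Write X = Σ X_I over the C(63, 2) = 1953 pairs i < j, with X_I the indicator of one inversion.
There are 1953 indicators.
For each fixed pair i < j, the values π(i) and π(j) are two distinct elements of {1, …, 63} in uniformly random order; by symmetry P[π(i) > π(j)] = 1/2.
By linearity: E[X] = 1953 · (1/2) = C(63, 2) · (1/2) = 1953/2 = 1953/2 ≈ 976.50000.

E[X] = 1953/2 = 976.50000.


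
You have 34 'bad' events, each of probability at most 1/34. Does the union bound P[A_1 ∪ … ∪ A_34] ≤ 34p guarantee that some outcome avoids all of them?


Union bound: P[∪_{i=1}^{34} A_i] ≤ Σ_i P[A_i] ≤ 34·p = 34·(1/34) = 1.
Numerically: 1 ≈ 1.0000.
Is 1 < 1? NO.
Since the bound 1 is ≥ 1, the union bound is uninformative here; it does NOT by itself certify existence.

34·p = 1 ≈ 1.0000; existence NOT certified by the union bound.


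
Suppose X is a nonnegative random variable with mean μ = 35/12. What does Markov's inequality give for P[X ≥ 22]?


μ = E[X] = 35/12, a = 22.
Markov: P[X ≥ 22] ≤ μ/a = (35/12)/22 = 35/264.
Numerically: ≈ 0.1326.
(Since a = 22 > μ = 2.9167, the bound 35/264 is < 1 and informative.)

P[X ≥ 22] ≤ 35/264 ≈ 0.1326.


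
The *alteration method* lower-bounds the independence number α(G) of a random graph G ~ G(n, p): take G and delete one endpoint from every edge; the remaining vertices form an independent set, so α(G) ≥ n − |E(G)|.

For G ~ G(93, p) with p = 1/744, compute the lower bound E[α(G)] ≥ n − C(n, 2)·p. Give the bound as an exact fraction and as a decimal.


E[|E(G)|] = C(93, 2)·p = 4278 · (1/744) = 23/4.
E[α(G)] ≥ n − E[|E(G)|] = 93 − 23/4 = 349/4.
Numerically: ≈ 87.25000.
(This is only a lower bound; the true E[α(G)] may be larger.)

E[α(G)] ≥ 349/4 ≈ 87.25000.


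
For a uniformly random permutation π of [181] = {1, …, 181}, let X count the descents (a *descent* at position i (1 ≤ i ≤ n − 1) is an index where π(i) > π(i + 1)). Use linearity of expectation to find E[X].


Write X = Σ X_I over i = 1, …, 180, with X_I the indicator of one descent.
There are 180 indicators.
For each fixed i, the pair (π(i), π(i+1)) is a uniformly random ordered pair of distinct values from {1, …, 181}; by symmetry P[π(i) > π(i+1)] = 1/2.
By linearity: E[X] = 180 · (1/2) = (181 − 1) · (1/2) = 90 ≈ 90.0000.

E[X] = 90 = 90.0000.


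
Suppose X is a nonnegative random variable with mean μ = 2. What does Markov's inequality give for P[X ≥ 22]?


μ = E[X] = 2, a = 22.
Markov: P[X ≥ 22] ≤ μ/a = (2)/22 = 1/11.
Numerically: ≈ 0.0909.
(Since a = 22 > μ = 2.0000, the bound 1/11 is < 1 and informative.)

P[X ≥ 22] ≤ 1/11 ≈ 0.0909.


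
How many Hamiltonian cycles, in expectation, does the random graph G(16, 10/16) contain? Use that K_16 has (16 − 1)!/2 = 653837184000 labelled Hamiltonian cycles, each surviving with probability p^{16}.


K_16 has (16 − 1)!/2 = 653837184000 labelled Hamiltonian cycles.
For each such Hamiltonian cycle H, let X_H = 1 if all 16 edges of H are present in G. Then P[X_H = 1] = p^{16} = (5/8)^{16} = 152587890625/281474976710656.
Summing the indicators: E[X] = Σ_H E[X_H] = 653837184000 · p^{16} = 653837184000 · 152587890625/281474976710656 = 97429332733154296875/274877906944.
Numerically: E[X] ≈ 3.54e+08.

E[X] = 653837184000 · (5/8)^{16} = 97429332733154296875/274877906944 ≈ 3.54e+08.


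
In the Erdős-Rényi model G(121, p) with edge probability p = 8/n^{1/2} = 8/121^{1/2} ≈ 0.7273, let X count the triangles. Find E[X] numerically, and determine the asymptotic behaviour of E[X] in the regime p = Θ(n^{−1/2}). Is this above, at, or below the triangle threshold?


Number of potential triangles: C(121, 3) = 287980.
Each occurs with probability p³ ≈ (0.7273)³ ≈ 3.846732e-01.
By linearity: E[X] = C(121, 3)·p³ ≈ 287980 · 3.846732e-01 ≈ 110778.1818.
Since α = 1/2 < 1, p = c/n^{1/2} ≫ 1/n is above the triangle threshold p ~ 1/n. Asymptotically E[X] ~ (c³/6)·n^{3(1−α)} = (8³/6)·n^{1.5} → ∞; triangles are abundant w.h.p.

E[X] ≈ 110778.1818; in regime p = Θ(1/n^{1/2}) E[X] diverges (above the triangle threshold p ~ 1/n).


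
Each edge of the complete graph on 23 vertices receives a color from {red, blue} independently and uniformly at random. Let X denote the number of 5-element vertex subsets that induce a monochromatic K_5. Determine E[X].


Let X = Σ_S X_S over the C(23, 5) = 33649 subsets S of size 5, where X_S = 1 if the K_5 on S is monochromatic.
For a fixed S, the K_5 on S has C(5, 2) = 10 edges. P[all 10 edges red] = (1/2)^10, and likewise for blue, so P[monochromatic] = 2·(1/2)^10 = 2^{1 − 10} = 1/512.
Summing: E[X] = C(23, 5) · 2^{1 − 10} = 33649 · 1/512 = 33649/512.
Numerically: E[X] ≈ 65.7207.

E[X] = C(23,5)·2^(1−C(5,2)) = 33649/512 ≈ 65.7207.


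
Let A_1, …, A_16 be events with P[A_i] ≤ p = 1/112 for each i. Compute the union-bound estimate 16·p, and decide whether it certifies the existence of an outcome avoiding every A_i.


Union bound: P[∪_{i=1}^{16} A_i] ≤ Σ_i P[A_i] ≤ 16·p = 16·(1/112) = 1/7.
Numerically: 1/7 ≈ 0.142857.
Is 1/7 < 1? YES.
Since P[∪ A_i] ≤ 1/7 < 1, the complement has P[∩ A_i^c] ≥ 1 − 1/7 = 6/7 > 0, so some outcome avoids every A_i.

16·p = 1/7 ≈ 0.142857; existence CERTIFIED by the union bound.


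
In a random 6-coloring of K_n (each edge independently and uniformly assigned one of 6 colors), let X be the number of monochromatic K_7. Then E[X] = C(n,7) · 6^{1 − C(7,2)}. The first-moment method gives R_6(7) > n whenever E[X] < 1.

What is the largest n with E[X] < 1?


We need C(n, 7) · 6^{1 − 21} < 1, i.e. C(n, 7) < 6^{21 − 1} = 3656158440062976.
Check values of n near the boundary:
  n = 566: C(566, 7) = 3557206237959440; 3557206237959440 < 3656158440062976? YES
  n = 567: C(567, 7) = 3601671315933933; 3601671315933933 < 3656158440062976? YES
  n = 568: C(568, 7) = 3646611956239704; 3646611956239704 < 3656158440062976? YES
  n = 569: C(569, 7) = 3692032389858348; 3692032389858348 < 3656158440062976? NO
  n = 570: C(570, 7) = 3737936877831720; 3737936877831720 < 3656158440062976? NO
  n = 571: C(571, 7) = 3784329711421830; 3784329711421830 < 3656158440062976? NO
The largest n with C(n, 7) < 3656158440062976 is n = 568 (where E[X] = 16882462760369/16926659444736 ≈ 0.9973889). Hence R_6(7) > 568, i.e. R_6(7) ≥ 569.

Largest n = 568; hence R_6(7) > 568.


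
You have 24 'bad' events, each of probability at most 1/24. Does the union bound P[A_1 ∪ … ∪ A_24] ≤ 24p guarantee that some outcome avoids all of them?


Union bound: P[∪_{i=1}^{24} A_i] ≤ Σ_i P[A_i] ≤ 24·p = 24·(1/24) = 1.
Numerically: 1 ≈ 1.000000.
Is 1 < 1? NO.
Since the bound 1 is ≥ 1, the union bound is uninformative here; it does NOT by itself certify existence.

24·p = 1 ≈ 1.000000; existence NOT certified by the union bound.


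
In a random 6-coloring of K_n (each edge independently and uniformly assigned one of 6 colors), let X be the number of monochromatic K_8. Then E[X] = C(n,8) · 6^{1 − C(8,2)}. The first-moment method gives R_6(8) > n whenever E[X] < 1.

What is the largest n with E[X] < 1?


We need C(n, 8) · 6^{1 − 28} < 1, i.e. C(n, 8) < 6^{28 − 1} = 1023490369077469249536.
Check values of n near the boundary:
  n = 1592: C(1592, 8) = 1005480414540892933435; 1005480414540892933435 < 1023490369077469249536? YES
  n = 1593: C(1593, 8) = 1010555394551193970323; 1010555394551193970323 < 1023490369077469249536? YES
  n = 1594: C(1594, 8) = 1015652773590544255167; 1015652773590544255167 < 1023490369077469249536? YES
  n = 1595: C(1595, 8) = 1020772636343363633895; 1020772636343363633895 < 1023490369077469249536? YES
  n = 1596: C(1596, 8) = 1025915067760710553965; 1025915067760710553965 < 1023490369077469249536? NO
The largest n with C(n, 8) < 1023490369077469249536 is n = 1595 (where E[X] = 113419181815929292655/113721152119718805504 ≈ 0.9973446). Hence R_6(8) > 1595, i.e. R_6(8) ≥ 1596.

Largest n = 1595; hence R_6(8) > 1595.


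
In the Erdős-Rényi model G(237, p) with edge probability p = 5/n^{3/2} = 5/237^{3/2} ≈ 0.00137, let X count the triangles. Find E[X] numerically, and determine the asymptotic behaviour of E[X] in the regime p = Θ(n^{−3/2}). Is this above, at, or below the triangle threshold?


Number of potential triangles: C(237, 3) = 2190670.
Each occurs with probability p³ ≈ (0.00137)³ ≈ 2.573608e-09.
By linearity: E[X] = C(237, 3)·p³ ≈ 2190670 · 2.573608e-09 ≈ 0.0056.
Since α = 3/2 > 1, p = c/n^{3/2} = o(1/n) is below the triangle threshold p ~ 1/n. Asymptotically E[X] ~ (c³/6)·n^{3(1−α)} = (5³/6)·n^{-1.5} → 0, so by Markov's inequality G has no triangles w.h.p.

E[X] ≈ 0.0056; in regime p = Θ(1/n^{3/2}) E[X] tends to 0 (below the triangle threshold p ~ 1/n).


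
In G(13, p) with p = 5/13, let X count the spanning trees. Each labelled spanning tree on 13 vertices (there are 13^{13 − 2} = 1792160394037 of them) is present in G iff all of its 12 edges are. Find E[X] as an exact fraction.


K_13 has 13^{13 − 2} = 1792160394037 labelled spanning trees.
For each such spanning tree H, let X_H = 1 if all 12 edges of H are present in G. Then P[X_H = 1] = p^{12} = (5/13)^{12} = 244140625/23298085122481.
By linearity: E[X] = Σ_H E[X_H] = 1792160394037 · p^{12} = 1792160394037 · 244140625/23298085122481 = 244140625/13.
Numerically: E[X] ≈ 1.88e+07.

E[X] = 1792160394037 · (5/13)^{12} = 244140625/13 ≈ 1.88e+07.


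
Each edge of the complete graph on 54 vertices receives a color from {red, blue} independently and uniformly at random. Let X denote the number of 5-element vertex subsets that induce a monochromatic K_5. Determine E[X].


Let X = Σ_S X_S over the C(54, 5) = 3162510 subsets S of size 5, where X_S = 1 if the K_5 on S is monochromatic.
For a fixed S, the K_5 on S has C(5, 2) = 10 edges. P[all 10 edges red] = (1/2)^10, and likewise for blue, so P[monochromatic] = 2·(1/2)^10 = 2^{1 − 10} = 1/512.
By linearity: E[X] = C(54, 5) · 2^{1 − 10} = 3162510 · 1/512 = 1581255/256.
Numerically: E[X] ≈ 6176.7773.

E[X] = C(54,5)·2^(1−C(5,2)) = 1581255/256 ≈ 6176.7773.


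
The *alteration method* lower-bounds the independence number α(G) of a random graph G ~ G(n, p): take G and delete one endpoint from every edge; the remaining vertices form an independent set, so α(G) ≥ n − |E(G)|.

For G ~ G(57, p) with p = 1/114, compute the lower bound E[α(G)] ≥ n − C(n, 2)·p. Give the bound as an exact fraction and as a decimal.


E[|E(G)|] = C(57, 2)·p = 1596 · (1/114) = 14.
E[α(G)] ≥ n − E[|E(G)|] = 57 − 14 = 43.
Numerically: ≈ 43.000.
(This is only a lower bound; the true E[α(G)] may be larger.)

E[α(G)] ≥ 43 ≈ 43.000.


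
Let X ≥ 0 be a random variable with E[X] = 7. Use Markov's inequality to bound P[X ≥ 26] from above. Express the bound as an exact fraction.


μ = E[X] = 7, a = 26.
Markov: P[X ≥ 26] ≤ μ/a = (7)/26 = 7/26.
Numerically: ≈ 0.269.
(Since a = 26 > μ = 7.000, the bound 7/26 is < 1 and informative.)

P[X ≥ 26] ≤ 7/26 ≈ 0.269.


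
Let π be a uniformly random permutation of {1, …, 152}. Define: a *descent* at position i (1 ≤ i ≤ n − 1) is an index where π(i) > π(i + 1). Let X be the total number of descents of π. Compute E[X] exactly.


Write X = Σ X_I over i = 1, …, 151, with X_I the indicator of one descent.
There are 151 indicators.
For each fixed i, the pair (π(i), π(i+1)) is a uniformly random ordered pair of distinct values from {1, …, 152}; by symmetry P[π(i) > π(i+1)] = 1/2.
By linearity: E[X] = 151 · (1/2) = (152 − 1) · (1/2) = 151/2 ≈ 75.50000.

E[X] = 151/2 = 75.50000.


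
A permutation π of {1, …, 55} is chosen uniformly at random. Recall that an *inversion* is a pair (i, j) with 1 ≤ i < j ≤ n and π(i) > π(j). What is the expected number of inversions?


Write X = Σ X_I over the C(55, 2) = 1485 pairs i < j, with X_I the indicator of one inversion.
There are 1485 indicators.
For each fixed pair i < j, the values π(i) and π(j) are two distinct elements of {1, …, 55} in uniformly random order; by symmetry P[π(i) > π(j)] = 1/2.
By linearity: E[X] = 1485 · (1/2) = C(55, 2) · (1/2) = 1485/2 = 1485/2 ≈ 742.50000.

E[X] = 1485/2 = 742.50000.


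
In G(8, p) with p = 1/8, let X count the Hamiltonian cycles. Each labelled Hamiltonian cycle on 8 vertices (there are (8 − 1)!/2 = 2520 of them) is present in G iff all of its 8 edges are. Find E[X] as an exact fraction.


K_8 has (8 − 1)!/2 = 2520 labelled Hamiltonian cycles.
For each such Hamiltonian cycle H, let X_H = 1 if all 8 edges of H are present in G. Then P[X_H = 1] = p^{8} = (1/8)^{8} = 1/16777216.
By linearity of expectation: E[X] = Σ_H E[X_H] = 2520 · p^{8} = 2520 · 1/16777216 = 315/2097152.
Numerically: E[X] ≈ 0.00015.

E[X] = 2520 · (1/8)^{8} = 315/2097152 ≈ 0.00015.


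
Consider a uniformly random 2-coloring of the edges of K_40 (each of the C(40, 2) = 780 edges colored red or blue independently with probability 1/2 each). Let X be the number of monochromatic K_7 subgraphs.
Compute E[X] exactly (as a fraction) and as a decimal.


Let X = Σ_S X_S over the C(40, 7) = 18643560 subsets S of size 7, where X_S = 1 if the K_7 on S is monochromatic.
For a fixed S, the K_7 on S has C(7, 2) = 21 edges. P[all 21 edges red] = (1/2)^21, and likewise for blue, so P[monochromatic] = 2·(1/2)^21 = 2^{1 − 21} = 1/1048576.
Summing: E[X] = C(40, 7) · 2^{1 − 21} = 18643560 · 1/1048576 = 2330445/131072.
Numerically: E[X] ≈ 17.779884.

E[X] = C(40,7)·2^(1−C(7,2)) = 2330445/131072 ≈ 17.779884.


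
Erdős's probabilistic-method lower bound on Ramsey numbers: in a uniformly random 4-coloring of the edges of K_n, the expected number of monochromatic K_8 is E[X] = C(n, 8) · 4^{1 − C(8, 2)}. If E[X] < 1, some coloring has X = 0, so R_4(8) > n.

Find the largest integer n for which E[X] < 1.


We need C(n, 8) · 4^{1 − 28} < 1, i.e. C(n, 8) < 4^{28 − 1} = 18014398509481984.
Check values of n near the boundary:
  n = 407: C(407, 8) = 17424959239309050; 17424959239309050 < 18014398509481984? YES
  n = 408: C(408, 8) = 17773458424095231; 17773458424095231 < 18014398509481984? YES
  n = 409: C(409, 8) = 18128041135797879; 18128041135797879 < 18014398509481984? NO
The largest n with C(n, 8) < 18014398509481984 is n = 408 (where E[X] = 17773458424095231/18014398509481984 ≈ 0.98663). Hence R_4(8) > 408, i.e. R_4(8) ≥ 409.

Largest n = 408; hence R_4(8) > 408.


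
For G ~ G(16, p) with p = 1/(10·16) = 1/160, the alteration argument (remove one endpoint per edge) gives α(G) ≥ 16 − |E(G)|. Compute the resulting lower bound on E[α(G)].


E[|E(G)|] = C(16, 2)·p = 120 · (1/160) = 3/4.
E[α(G)] ≥ n − E[|E(G)|] = 16 − 3/4 = 61/4.
Numerically: ≈ 15.250000.
(This is only a lower bound; the true E[α(G)] may be larger.)

E[α(G)] ≥ 61/4 ≈ 15.250000.


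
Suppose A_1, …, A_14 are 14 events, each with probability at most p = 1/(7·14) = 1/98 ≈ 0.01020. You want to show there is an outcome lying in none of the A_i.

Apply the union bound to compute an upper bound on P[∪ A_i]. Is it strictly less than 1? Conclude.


Union bound: P[∪_{i=1}^{14} A_i] ≤ Σ_i P[A_i] ≤ 14·p = 14·(1/98) = 1/7.
Numerically: 1/7 ≈ 0.14286.
Is 1/7 < 1? YES.
Since P[∪ A_i] ≤ 1/7 < 1, the complement has P[∩ A_i^c] ≥ 1 − 1/7 = 6/7 > 0, so some outcome avoids every A_i.

14·p = 1/7 ≈ 0.14286; existence CERTIFIED by the union bound.


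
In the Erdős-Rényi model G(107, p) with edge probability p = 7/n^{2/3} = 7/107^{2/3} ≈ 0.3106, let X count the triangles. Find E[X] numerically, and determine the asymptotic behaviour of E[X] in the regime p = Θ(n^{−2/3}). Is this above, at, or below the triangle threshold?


Number of potential triangles: C(107, 3) = 198485.
Each occurs with probability p³ ≈ (0.3106)³ ≈ 2.995895e-02.
By linearity: E[X] = C(107, 3)·p³ ≈ 198485 · 2.995895e-02 ≈ 5946.4019.
Since α = 2/3 < 1, p = c/n^{2/3} ≫ 1/n is above the triangle threshold p ~ 1/n. Asymptotically E[X] ~ (c³/6)·n^{3(1−α)} = (7³/6)·n^{1} → ∞; triangles are abundant w.h.p.

E[X] ≈ 5946.4019; in regime p = Θ(1/n^{2/3}) E[X] diverges (above the triangle threshold p ~ 1/n).


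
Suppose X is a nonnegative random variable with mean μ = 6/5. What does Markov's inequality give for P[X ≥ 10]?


μ = E[X] = 6/5, a = 10.
Markov: P[X ≥ 10] ≤ μ/a = (6/5)/10 = 3/25.
Numerically: ≈ 0.1200.
(Since a = 10 > μ = 1.2000, the bound 3/25 is < 1 and informative.)

P[X ≥ 10] ≤ 3/25 ≈ 0.1200.


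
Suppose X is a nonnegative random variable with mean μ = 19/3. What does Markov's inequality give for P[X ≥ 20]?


μ = E[X] = 19/3, a = 20.
Markov: P[X ≥ 20] ≤ μ/a = (19/3)/20 = 19/60.
Numerically: ≈ 0.316667.
(Since a = 20 > μ = 6.333333, the bound 19/60 is < 1 and informative.)

P[X ≥ 20] ≤ 19/60 ≈ 0.316667.


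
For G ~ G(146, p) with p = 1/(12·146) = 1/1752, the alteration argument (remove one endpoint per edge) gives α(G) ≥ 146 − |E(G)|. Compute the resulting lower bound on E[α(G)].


E[|E(G)|] = C(146, 2)·p = 10585 · (1/1752) = 145/24.
E[α(G)] ≥ n − E[|E(G)|] = 146 − 145/24 = 3359/24.
Numerically: ≈ 139.958333.
(This is only a lower bound; the true E[α(G)] may be larger.)

E[α(G)] ≥ 3359/24 ≈ 139.958333.


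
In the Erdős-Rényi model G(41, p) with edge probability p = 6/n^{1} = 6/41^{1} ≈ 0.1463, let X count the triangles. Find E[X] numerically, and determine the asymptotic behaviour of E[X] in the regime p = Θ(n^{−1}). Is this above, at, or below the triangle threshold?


Number of potential triangles: C(41, 3) = 10660.
Each occurs with probability p³ ≈ (0.1463)³ ≈ 3.134023e-03.
By linearity: E[X] = C(41, 3)·p³ ≈ 10660 · 3.134023e-03 ≈ 33.4087.
Here α = 1, so p = 6/n is exactly at the triangle threshold p ~ 1/n. Asymptotically E[X] → c³/6 = 6³/6 = 36 ≈ 36.0000, a bounded constant. In this regime the triangle count is asymptotically Poisson(c³/6).

E[X] ≈ 33.4087; in regime p = Θ(1/n^{1}) E[X] stays bounded (at the triangle threshold p ~ 1/n).


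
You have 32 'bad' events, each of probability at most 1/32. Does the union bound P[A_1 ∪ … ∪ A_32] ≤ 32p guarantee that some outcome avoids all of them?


Union bound: P[∪_{i=1}^{32} A_i] ≤ Σ_i P[A_i] ≤ 32·p = 32·(1/32) = 1.
Numerically: 1 ≈ 1.000.
Is 1 < 1? NO.
Since the bound 1 is ≥ 1, the union bound is uninformative here; it does NOT by itself certify existence.

32·p = 1 ≈ 1.000; existence NOT certified by the union bound.


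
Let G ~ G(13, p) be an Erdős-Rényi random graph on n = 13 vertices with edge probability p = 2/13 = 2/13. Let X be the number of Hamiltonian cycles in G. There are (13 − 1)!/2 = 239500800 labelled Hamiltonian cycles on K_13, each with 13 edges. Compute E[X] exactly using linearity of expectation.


K_13 has (13 − 1)!/2 = 239500800 labelled Hamiltonian cycles.
For each such Hamiltonian cycle H, let X_H = 1 if all 13 edges of H are present in G. Then P[X_H = 1] = p^{13} = (2/13)^{13} = 8192/302875106592253.
Summing the indicators: E[X] = Σ_H E[X_H] = 239500800 · p^{13} = 239500800 · 8192/302875106592253 = 1961990553600/302875106592253.
Numerically: E[X] ≈ 0.006478.

E[X] = 239500800 · (2/13)^{13} = 1961990553600/302875106592253 ≈ 0.006478.


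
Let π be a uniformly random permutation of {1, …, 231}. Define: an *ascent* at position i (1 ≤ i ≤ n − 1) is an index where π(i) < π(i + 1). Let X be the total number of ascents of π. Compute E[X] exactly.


Write X = Σ X_I over i = 1, …, 230, with X_I the indicator of one ascent.
There are 230 indicators.
For each fixed i, the pair (π(i), π(i+1)) is a uniformly random ordered pair of distinct values from {1, …, 231}; by symmetry P[π(i) < π(i+1)] = 1/2.
By linearity: E[X] = 230 · (1/2) = (231 − 1) · (1/2) = 115 ≈ 115.000000.

E[X] = 115 = 115.000000.


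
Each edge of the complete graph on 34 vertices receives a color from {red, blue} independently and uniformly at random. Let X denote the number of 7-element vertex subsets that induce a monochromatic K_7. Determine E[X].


Let X = Σ_S X_S over the C(34, 7) = 5379616 subsets S of size 7, where X_S = 1 if the K_7 on S is monochromatic.
For a fixed S, the K_7 on S has C(7, 2) = 21 edges. P[all 21 edges red] = (1/2)^21, and likewise for blue, so P[monochromatic] = 2·(1/2)^21 = 2^{1 − 21} = 1/1048576.
Summing: E[X] = C(34, 7) · 2^{1 − 21} = 5379616 · 1/1048576 = 168113/32768.
Numerically: E[X] ≈ 5.130.

E[X] = C(34,7)·2^(1−C(7,2)) = 168113/32768 ≈ 5.130.


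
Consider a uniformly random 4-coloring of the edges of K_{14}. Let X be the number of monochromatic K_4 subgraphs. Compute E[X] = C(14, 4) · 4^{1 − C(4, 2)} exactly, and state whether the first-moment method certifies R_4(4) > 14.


E[X] = C(14, 4) · 4^{1 − 6} = 1001 · 4^{−5} = 1001/1024.
As a reduced fraction: E[X] = 1001/1024 ≈ 0.977539.
Is E[X] < 1? YES.
Since E[X] < 1, there exists a 4-coloring of K_{14} with no monochromatic K_4; hence R_4(4) > 14.

E[X] = 1001/1024 ≈ 0.977539; E[X] < 1, so R_4(4) > 14.


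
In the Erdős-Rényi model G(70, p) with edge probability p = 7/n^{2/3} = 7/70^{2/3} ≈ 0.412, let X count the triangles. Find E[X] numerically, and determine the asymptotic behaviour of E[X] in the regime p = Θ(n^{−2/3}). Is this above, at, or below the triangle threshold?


Number of potential triangles: C(70, 3) = 54740.
Each occurs with probability p³ ≈ (0.412)³ ≈ 7.00000e-02.
By linearity: E[X] = C(70, 3)·p³ ≈ 54740 · 7.00000e-02 ≈ 3831.800.
Since α = 2/3 < 1, p = c/n^{2/3} ≫ 1/n is above the triangle threshold p ~ 1/n. Asymptotically E[X] ~ (c³/6)·n^{3(1−α)} = (7³/6)·n^{1} → ∞; triangles are abundant w.h.p.

E[X] ≈ 3831.800; in regime p = Θ(1/n^{2/3}) E[X] diverges (above the triangle threshold p ~ 1/n).


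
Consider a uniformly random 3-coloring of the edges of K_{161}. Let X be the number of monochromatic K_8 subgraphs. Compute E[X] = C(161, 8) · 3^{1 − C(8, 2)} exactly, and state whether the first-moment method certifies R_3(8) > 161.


E[X] = C(161, 8) · 3^{1 − 28} = 9383313279340 · 3^{−27} = 9383313279340/7625597484987.
As a reduced fraction: E[X] = 9383313279340/7625597484987 ≈ 1.230502.
Is E[X] < 1? NO.
Since E[X] ≥ 1, the first-moment bound is inconclusive at n = 161; it does NOT by itself certify R_3(8) > 161.

E[X] = 9383313279340/7625597484987 ≈ 1.230502; E[X] ≥ 1; first-moment method inconclusive here.


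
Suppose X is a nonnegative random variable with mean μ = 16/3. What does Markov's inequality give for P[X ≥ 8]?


μ = E[X] = 16/3, a = 8.
Markov: P[X ≥ 8] ≤ μ/a = (16/3)/8 = 2/3.
Numerically: ≈ 0.66667.
(Since a = 8 > μ = 5.33333, the bound 2/3 is < 1 and informative.)

P[X ≥ 8] ≤ 2/3 ≈ 0.66667.


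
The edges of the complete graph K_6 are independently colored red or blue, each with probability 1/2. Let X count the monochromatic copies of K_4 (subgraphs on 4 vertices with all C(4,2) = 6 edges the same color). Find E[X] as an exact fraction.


Let X = Σ_S X_S over the C(6, 4) = 15 subsets S of size 4, where X_S = 1 if the K_4 on S is monochromatic.
For a fixed S, the K_4 on S has C(4, 2) = 6 edges. P[all 6 edges red] = (1/2)^6, and likewise for blue, so P[monochromatic] = 2·(1/2)^6 = 2^{1 − 6} = 1/32.
By linearity: E[X] = C(6, 4) · 2^{1 − 6} = 15 · 1/32 = 15/32.
Numerically: E[X] ≈ 0.468750.

E[X] = C(6,4)·2^(1−C(4,2)) = 15/32 ≈ 0.468750.


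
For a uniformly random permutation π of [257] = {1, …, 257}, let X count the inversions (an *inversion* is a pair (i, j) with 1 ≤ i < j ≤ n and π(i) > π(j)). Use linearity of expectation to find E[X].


Write X = Σ X_I over the C(257, 2) = 32896 pairs i < j, with X_I the indicator of one inversion.
There are 32896 indicators.
For each fixed pair i < j, the values π(i) and π(j) are two distinct elements of {1, …, 257} in uniformly random order; by symmetry P[π(i) > π(j)] = 1/2.
By linearity: E[X] = 32896 · (1/2) = C(257, 2) · (1/2) = 32896/2 = 16448 ≈ 16448.000000.

E[X] = 16448 = 16448.000000.


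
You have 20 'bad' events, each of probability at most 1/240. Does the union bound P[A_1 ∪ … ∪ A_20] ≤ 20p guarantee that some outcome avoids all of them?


Union bound: P[∪_{i=1}^{20} A_i] ≤ Σ_i P[A_i] ≤ 20·p = 20·(1/240) = 1/12.
Numerically: 1/12 ≈ 0.08333.
Is 1/12 < 1? YES.
Since P[∪ A_i] ≤ 1/12 < 1, the complement has P[∩ A_i^c] ≥ 1 − 1/12 = 11/12 > 0, so some outcome avoids every A_i.

20·p = 1/12 ≈ 0.08333; existence CERTIFIED by the union bound.


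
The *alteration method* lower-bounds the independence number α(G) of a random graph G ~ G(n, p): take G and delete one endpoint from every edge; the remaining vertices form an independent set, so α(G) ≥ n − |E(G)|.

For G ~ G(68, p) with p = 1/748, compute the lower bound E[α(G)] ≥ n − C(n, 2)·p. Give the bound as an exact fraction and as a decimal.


E[|E(G)|] = C(68, 2)·p = 2278 · (1/748) = 67/22.
E[α(G)] ≥ n − E[|E(G)|] = 68 − 67/22 = 1429/22.
Numerically: ≈ 64.95455.
(This is only a lower bound; the true E[α(G)] may be larger.)

E[α(G)] ≥ 1429/22 ≈ 64.95455.


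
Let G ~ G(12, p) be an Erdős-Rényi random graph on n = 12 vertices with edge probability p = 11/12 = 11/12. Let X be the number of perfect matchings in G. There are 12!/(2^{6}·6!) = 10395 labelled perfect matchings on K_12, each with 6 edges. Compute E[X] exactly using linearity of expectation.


K_12 has 12!/(2^{6}·6!) = 10395 labelled perfect matchings.
For each such perfect matching H, let X_H = 1 if all 6 edges of H are present in G. Then P[X_H = 1] = p^{6} = (11/12)^{6} = 1771561/2985984.
By linearity: E[X] = Σ_H E[X_H] = 10395 · p^{6} = 10395 · 1771561/2985984 = 682050985/110592.
Numerically: E[X] ≈ 6167.3.

E[X] = 10395 · (11/12)^{6} = 682050985/110592 ≈ 6167.3.


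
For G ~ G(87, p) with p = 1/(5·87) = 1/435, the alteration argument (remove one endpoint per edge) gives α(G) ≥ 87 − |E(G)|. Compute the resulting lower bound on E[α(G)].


E[|E(G)|] = C(87, 2)·p = 3741 · (1/435) = 43/5.
E[α(G)] ≥ n − E[|E(G)|] = 87 − 43/5 = 392/5.
Numerically: ≈ 78.400.
(This is only a lower bound; the true E[α(G)] may be larger.)

E[α(G)] ≥ 392/5 ≈ 78.400.


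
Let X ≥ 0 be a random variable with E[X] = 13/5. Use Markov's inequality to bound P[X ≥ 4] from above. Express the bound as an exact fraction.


μ = E[X] = 13/5, a = 4.
Markov: P[X ≥ 4] ≤ μ/a = (13/5)/4 = 13/20.
Numerically: ≈ 0.650000.
(Since a = 4 > μ = 2.600000, the bound 13/20 is < 1 and informative.)

P[X ≥ 4] ≤ 13/20 ≈ 0.650000.


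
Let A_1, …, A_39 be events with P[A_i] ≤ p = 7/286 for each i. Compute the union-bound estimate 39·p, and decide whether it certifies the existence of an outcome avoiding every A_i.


Union bound: P[∪_{i=1}^{39} A_i] ≤ Σ_i P[A_i] ≤ 39·p = 39·(7/286) = 21/22.
Numerically: 21/22 ≈ 0.95455.
Is 21/22 < 1? YES.
Since P[∪ A_i] ≤ 21/22 < 1, the complement has P[∩ A_i^c] ≥ 1 − 21/22 = 1/22 > 0, so some outcome avoids every A_i.

39·p = 21/22 ≈ 0.95455; existence CERTIFIED by the union bound.


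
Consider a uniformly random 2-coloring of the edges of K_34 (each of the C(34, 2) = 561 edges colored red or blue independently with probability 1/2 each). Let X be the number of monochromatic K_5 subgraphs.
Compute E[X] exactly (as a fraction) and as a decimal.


Let X = Σ_S X_S over the C(34, 5) = 278256 subsets S of size 5, where X_S = 1 if the K_5 on S is monochromatic.
For a fixed S, the K_5 on S has C(5, 2) = 10 edges. P[all 10 edges red] = (1/2)^10, and likewise for blue, so P[monochromatic] = 2·(1/2)^10 = 2^{1 − 10} = 1/512.
By linearity: E[X] = C(34, 5) · 2^{1 − 10} = 278256 · 1/512 = 17391/32.
Numerically: E[X] ≈ 543.468750.

E[X] = C(34,5)·2^(1−C(5,2)) = 17391/32 ≈ 543.468750.


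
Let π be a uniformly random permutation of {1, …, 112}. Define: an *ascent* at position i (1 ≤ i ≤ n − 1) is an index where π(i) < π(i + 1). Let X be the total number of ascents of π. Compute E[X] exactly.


Write X = Σ X_I over i = 1, …, 111, with X_I the indicator of one ascent.
There are 111 indicators.
For each fixed i, the pair (π(i), π(i+1)) is a uniformly random ordered pair of distinct values from {1, …, 112}; by symmetry P[π(i) < π(i+1)] = 1/2.
By linearity: E[X] = 111 · (1/2) = (112 − 1) · (1/2) = 111/2 ≈ 55.5000.

E[X] = 111/2 = 55.5000.


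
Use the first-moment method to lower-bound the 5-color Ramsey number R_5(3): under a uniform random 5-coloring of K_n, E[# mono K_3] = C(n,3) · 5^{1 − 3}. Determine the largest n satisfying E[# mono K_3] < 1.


We need C(n, 3) · 5^{1 − 3} < 1, i.e. C(n, 3) < 5^{3 − 1} = 25.
Check values of n near the boundary:
  n = 3: C(3, 3) = 1; 1 < 25? YES
  n = 4: C(4, 3) = 4; 4 < 25? YES
  n = 5: C(5, 3) = 10; 10 < 25? YES
  n = 6: C(6, 3) = 20; 20 < 25? YES
  n = 7: C(7, 3) = 35; 35 < 25? NO
The largest n with C(n, 3) < 25 is n = 6 (where E[X] = 4/5 ≈ 0.8000000). Hence R_5(3) > 6, i.e. R_5(3) ≥ 7.

Largest n = 6; hence R_5(3) > 6.


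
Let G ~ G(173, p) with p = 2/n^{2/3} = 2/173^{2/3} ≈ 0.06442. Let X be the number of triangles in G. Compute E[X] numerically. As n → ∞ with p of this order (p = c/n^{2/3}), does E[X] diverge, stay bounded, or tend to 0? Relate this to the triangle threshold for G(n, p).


Number of potential triangles: C(173, 3) = 848046.
Each occurs with probability p³ ≈ (0.06442)³ ≈ 2.672993e-04.
By linearity: E[X] = C(173, 3)·p³ ≈ 848046 · 2.672993e-04 ≈ 226.6821.
Since α = 2/3 < 1, p = c/n^{2/3} ≫ 1/n is above the triangle threshold p ~ 1/n. Asymptotically E[X] ~ (c³/6)·n^{3(1−α)} = (2³/6)·n^{1} → ∞; triangles are abundant w.h.p.

E[X] ≈ 226.6821; in regime p = Θ(1/n^{2/3}) E[X] diverges (above the triangle threshold p ~ 1/n).


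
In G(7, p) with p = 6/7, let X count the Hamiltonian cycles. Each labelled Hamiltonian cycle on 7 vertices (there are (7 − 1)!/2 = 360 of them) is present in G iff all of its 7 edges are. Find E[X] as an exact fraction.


K_7 has (7 − 1)!/2 = 360 labelled Hamiltonian cycles.
For each such Hamiltonian cycle H, let X_H = 1 if all 7 edges of H are present in G. Then P[X_H = 1] = p^{7} = (6/7)^{7} = 279936/823543.
By linearity of expectation: E[X] = Σ_H E[X_H] = 360 · p^{7} = 360 · 279936/823543 = 100776960/823543.
Numerically: E[X] ≈ 122.37.

E[X] = 360 · (6/7)^{7} = 100776960/823543 ≈ 122.37.


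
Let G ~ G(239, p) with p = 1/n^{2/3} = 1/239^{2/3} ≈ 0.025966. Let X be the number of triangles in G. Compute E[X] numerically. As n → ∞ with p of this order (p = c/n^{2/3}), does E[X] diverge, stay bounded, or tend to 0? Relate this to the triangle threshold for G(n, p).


Number of potential triangles: C(239, 3) = 2246839.
Each occurs with probability p³ ≈ (0.025966)³ ≈ 1.7506696e-05.
By linearity: E[X] = C(239, 3)·p³ ≈ 2246839 · 1.7506696e-05 ≈ 39.33473.
Since α = 2/3 < 1, p = c/n^{2/3} ≫ 1/n is above the triangle threshold p ~ 1/n. Asymptotically E[X] ~ (c³/6)·n^{3(1−α)} = (1³/6)·n^{1} → ∞; triangles are abundant w.h.p.

E[X] ≈ 39.33473; in regime p = Θ(1/n^{2/3}) E[X] diverges (above the triangle threshold p ~ 1/n).


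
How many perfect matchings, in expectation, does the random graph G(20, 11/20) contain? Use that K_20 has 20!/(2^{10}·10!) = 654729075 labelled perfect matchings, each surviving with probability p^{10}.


K_20 has 20!/(2^{10}·10!) = 654729075 labelled perfect matchings.
For each such perfect matching H, let X_H = 1 if all 10 edges of H are present in G. Then P[X_H = 1] = p^{10} = (11/20)^{10} = 25937424601/10240000000000.
Summing the indicators: E[X] = Σ_H E[X_H] = 654729075 · p^{10} = 654729075 · 25937424601/10240000000000 = 679279440675798963/409600000000.
Numerically: E[X] ≈ 1.6584e+06.

E[X] = 654729075 · (11/20)^{10} = 679279440675798963/409600000000 ≈ 1.6584e+06.


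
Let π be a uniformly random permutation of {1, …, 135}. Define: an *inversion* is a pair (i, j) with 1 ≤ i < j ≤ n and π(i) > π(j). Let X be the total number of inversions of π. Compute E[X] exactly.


Write X = Σ X_I over the C(135, 2) = 9045 pairs i < j, with X_I the indicator of one inversion.
There are 9045 indicators.
For each fixed pair i < j, the values π(i) and π(j) are two distinct elements of {1, …, 135} in uniformly random order; by symmetry P[π(i) > π(j)] = 1/2.
By linearity: E[X] = 9045 · (1/2) = C(135, 2) · (1/2) = 9045/2 = 9045/2 ≈ 4522.500000.

E[X] = 9045/2 = 4522.500000.


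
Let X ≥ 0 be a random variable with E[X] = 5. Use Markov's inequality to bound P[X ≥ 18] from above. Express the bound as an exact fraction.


μ = E[X] = 5, a = 18.
Markov: P[X ≥ 18] ≤ μ/a = (5)/18 = 5/18.
Numerically: ≈ 0.277778.
(Since a = 18 > μ = 5.000000, the bound 5/18 is < 1 and informative.)

P[X ≥ 18] ≤ 5/18 ≈ 0.277778.


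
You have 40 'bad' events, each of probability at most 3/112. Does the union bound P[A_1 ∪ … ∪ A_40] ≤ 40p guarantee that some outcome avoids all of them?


Union bound: P[∪_{i=1}^{40} A_i] ≤ Σ_i P[A_i] ≤ 40·p = 40·(3/112) = 15/14.
Numerically: 15/14 ≈ 1.071429.
Is 15/14 < 1? NO.
Since the bound 15/14 is ≥ 1, the union bound is uninformative here; it does NOT by itself certify existence.

40·p = 15/14 ≈ 1.071429; existence NOT certified by the union bound.


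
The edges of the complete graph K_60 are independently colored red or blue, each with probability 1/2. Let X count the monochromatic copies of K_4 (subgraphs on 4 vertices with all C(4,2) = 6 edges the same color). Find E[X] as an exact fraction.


Let X = Σ_S X_S over the C(60, 4) = 487635 subsets S of size 4, where X_S = 1 if the K_4 on S is monochromatic.
For a fixed S, the K_4 on S has C(4, 2) = 6 edges. P[all 6 edges red] = (1/2)^6, and likewise for blue, so P[monochromatic] = 2·(1/2)^6 = 2^{1 − 6} = 1/32.
Summing: E[X] = C(60, 4) · 2^{1 − 6} = 487635 · 1/32 = 487635/32.
Numerically: E[X] ≈ 15238.593750.

E[X] = C(60,4)·2^(1−C(4,2)) = 487635/32 ≈ 15238.593750.


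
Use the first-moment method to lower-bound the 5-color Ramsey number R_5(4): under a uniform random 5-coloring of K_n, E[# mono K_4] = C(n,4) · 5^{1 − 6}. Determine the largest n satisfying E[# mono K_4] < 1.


We need C(n, 4) · 5^{1 − 6} < 1, i.e. C(n, 4) < 5^{6 − 1} = 3125.
Check values of n near the boundary:
  n = 16: C(16, 4) = 1820; 1820 < 3125? YES
  n = 17: C(17, 4) = 2380; 2380 < 3125? YES
  n = 18: C(18, 4) = 3060; 3060 < 3125? YES
  n = 19: C(19, 4) = 3876; 3876 < 3125? NO
  n = 20: C(20, 4) = 4845; 4845 < 3125? NO
The largest n with C(n, 4) < 3125 is n = 18 (where E[X] = 612/625 ≈ 0.97920). Hence R_5(4) > 18, i.e. R_5(4) ≥ 19.

Largest n = 18; hence R_5(4) > 18.
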